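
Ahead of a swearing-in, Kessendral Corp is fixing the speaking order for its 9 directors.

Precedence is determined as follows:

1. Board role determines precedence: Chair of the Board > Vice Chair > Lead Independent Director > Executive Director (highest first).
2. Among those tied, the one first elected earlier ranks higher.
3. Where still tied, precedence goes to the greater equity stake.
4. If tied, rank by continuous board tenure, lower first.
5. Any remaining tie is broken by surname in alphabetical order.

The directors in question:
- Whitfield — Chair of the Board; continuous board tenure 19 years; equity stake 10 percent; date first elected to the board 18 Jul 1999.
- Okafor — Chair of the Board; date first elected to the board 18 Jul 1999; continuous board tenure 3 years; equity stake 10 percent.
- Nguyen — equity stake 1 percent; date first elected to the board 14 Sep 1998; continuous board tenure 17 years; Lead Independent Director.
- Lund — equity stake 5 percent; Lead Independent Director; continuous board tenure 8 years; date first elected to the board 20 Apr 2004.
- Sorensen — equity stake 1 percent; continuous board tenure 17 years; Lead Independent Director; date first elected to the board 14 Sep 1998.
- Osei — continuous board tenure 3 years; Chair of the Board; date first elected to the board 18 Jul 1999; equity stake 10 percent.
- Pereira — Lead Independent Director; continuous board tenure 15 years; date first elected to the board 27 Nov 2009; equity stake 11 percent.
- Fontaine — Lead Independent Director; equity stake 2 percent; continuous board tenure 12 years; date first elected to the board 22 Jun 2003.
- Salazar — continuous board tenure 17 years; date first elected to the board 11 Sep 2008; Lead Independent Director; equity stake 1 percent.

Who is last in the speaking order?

By board role: Okafor, Osei and Whitfield (Chair of the Board); then Nguyen, Sorensen, Fontaine, Lund, Salazar and Pereira (Lead Independent Director).
Okafor, Osei and Whitfield all have date first elected to the board 18 Jul 1999, so the next rule applies.
Okafor, Osei and Whitfield all have equity stake 10 percent, so the next rule applies.
Among Okafor, Osei and Whitfield, by continuous board tenure (lower first): Okafor and Osei (3 years) before Whitfield (19 years).
Among Okafor and Osei, alphabetically by surname: Okafor before Osei.
Among Nguyen, Sorensen, Fontaine, Lund, Salazar and Pereira, by date first elected to the board (earlier first): Nguyen and Sorensen (14 Sep 1998) before Fontaine (22 Jun 2003) before Lund (20 Apr 2004) before Salazar (11 Sep 2008) before Pereira (27 Nov 2009).
Nguyen and Sorensen both have equity stake 1 percent, so the next rule applies.
Nguyen and Sorensen both have continuous board tenure 17 years, so the next rule applies.
Among Nguyen and Sorensen, alphabetically by surname: Nguyen before Sorensen.
Order: Okafor, Osei, Whitfield, Nguyen, Sorensen, Fontaine, Lund, Salazar, Pereira.

Pereira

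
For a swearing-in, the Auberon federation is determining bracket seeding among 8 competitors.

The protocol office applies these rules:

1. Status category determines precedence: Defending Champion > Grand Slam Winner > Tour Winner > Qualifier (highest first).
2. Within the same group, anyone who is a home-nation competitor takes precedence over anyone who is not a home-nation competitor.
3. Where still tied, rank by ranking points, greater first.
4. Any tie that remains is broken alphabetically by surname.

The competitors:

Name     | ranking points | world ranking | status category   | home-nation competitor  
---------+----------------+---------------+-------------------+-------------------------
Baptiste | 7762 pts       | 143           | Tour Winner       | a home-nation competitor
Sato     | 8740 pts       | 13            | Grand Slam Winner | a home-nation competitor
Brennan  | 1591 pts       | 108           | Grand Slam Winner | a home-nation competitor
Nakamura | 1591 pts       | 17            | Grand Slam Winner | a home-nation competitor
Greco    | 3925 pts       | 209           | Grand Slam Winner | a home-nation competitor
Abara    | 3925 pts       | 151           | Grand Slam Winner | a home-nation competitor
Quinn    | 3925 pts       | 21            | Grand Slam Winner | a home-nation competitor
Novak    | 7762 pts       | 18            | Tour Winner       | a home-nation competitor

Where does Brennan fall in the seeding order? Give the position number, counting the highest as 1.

By status category: Sato, Abara, Greco, Quinn, Brennan and Nakamura (Grand Slam Winner); then Baptiste and Novak (Tour Winner).
Sato, Abara, Greco, Quinn, Brennan and Nakamura are each a home-nation competitor, so the next rule applies.
Among Sato, Abara, Greco, Quinn, Brennan and Nakamura, by ranking points (higher first): Sato (8740 pts) before Abara, Greco and Quinn (3925 pts) before Brennan and Nakamura (1591 pts).
Among Abara, Greco and Quinn, alphabetically by surname: Abara before Greco before Quinn.
Among Brennan and Nakamura, alphabetically by surname: Brennan before Nakamura.
Baptiste and Novak are each a home-nation competitor, so the next rule applies.
Baptiste and Novak both have ranking points 7762 pts, so the next rule applies.
Among Baptiste and Novak, alphabetically by surname: Baptiste before Novak.
Order: Sato, Abara, Greco, Quinn, Brennan, Nakamura, Baptiste, Novak. So position 5.

5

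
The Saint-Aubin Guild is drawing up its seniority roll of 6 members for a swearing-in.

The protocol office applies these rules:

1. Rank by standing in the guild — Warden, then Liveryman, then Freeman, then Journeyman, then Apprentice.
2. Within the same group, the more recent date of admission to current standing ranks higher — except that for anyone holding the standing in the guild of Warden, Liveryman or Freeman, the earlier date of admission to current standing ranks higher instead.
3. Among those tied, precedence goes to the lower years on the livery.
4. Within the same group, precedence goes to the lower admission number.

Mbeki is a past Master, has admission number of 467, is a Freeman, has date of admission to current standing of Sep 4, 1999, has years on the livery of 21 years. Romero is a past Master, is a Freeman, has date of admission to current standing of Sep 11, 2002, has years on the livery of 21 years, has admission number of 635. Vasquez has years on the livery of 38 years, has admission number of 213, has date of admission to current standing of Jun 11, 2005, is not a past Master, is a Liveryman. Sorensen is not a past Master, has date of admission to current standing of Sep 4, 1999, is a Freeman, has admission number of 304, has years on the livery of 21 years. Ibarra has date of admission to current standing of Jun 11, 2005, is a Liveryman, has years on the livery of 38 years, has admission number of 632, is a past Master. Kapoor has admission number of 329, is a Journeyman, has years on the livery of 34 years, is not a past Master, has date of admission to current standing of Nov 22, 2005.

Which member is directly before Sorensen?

Ibarra

By standing in the guild: Vasquez and Ibarra (Liveryman); then Sorensen, Mbeki and Romero (Freeman); then Kapoor (Journeyman).
Vasquez and Ibarra both have date of admission to current standing Jun 11, 2005, so the next rule applies.
Vasquez and Ibarra both have years on the livery 38 years, so the next rule applies.
Among Vasquez and Ibarra, by admission number (lower first): Vasquez (213) before Ibarra (632).
Among Sorensen, Mbeki and Romero, by date of admission to current standing (earlier first) (reversed rule for this group): Sorensen and Mbeki (Sep 4, 1999) before Romero (Sep 11, 2002).
Sorensen and Mbeki both have years on the livery 21 years, so the next rule applies.
Among Sorensen and Mbeki, by admission number (lower first): Sorensen (304) before Mbeki (467).
Order: Vasquez, Ibarra, Sorensen, Mbeki, Romero, Kapoor.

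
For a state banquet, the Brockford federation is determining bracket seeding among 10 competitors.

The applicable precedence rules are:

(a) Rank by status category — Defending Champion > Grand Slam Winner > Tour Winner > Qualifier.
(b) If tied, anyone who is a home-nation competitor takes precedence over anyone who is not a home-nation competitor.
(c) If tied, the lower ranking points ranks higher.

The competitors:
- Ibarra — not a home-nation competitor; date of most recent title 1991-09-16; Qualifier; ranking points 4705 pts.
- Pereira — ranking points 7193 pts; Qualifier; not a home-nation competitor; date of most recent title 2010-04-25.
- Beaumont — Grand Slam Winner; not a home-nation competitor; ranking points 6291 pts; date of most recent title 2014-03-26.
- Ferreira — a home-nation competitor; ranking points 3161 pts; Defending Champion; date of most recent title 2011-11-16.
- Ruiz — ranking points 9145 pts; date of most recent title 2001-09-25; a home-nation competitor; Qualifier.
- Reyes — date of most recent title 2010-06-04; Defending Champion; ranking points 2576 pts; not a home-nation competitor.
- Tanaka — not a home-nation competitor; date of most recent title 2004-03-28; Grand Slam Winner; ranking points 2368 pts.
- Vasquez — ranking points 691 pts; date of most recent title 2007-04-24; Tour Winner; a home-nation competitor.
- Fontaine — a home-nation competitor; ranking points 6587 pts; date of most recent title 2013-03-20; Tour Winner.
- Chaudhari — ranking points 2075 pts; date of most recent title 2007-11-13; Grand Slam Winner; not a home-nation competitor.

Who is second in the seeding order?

By status category: Ferreira and Reyes (Defending Champion); then Chaudhari, Tanaka and Beaumont (Grand Slam Winner); then Vasquez and Fontaine (Tour Winner); then Ruiz, Ibarra and Pereira (Qualifier).
Among Ferreira and Reyes, a home-nation competitor before not a home-nation competitor: Ferreira (a home-nation competitor) before Reyes (not a home-nation competitor).
Chaudhari, Tanaka and Beaumont are each not a home-nation competitor, so the next rule applies.
Among Chaudhari, Tanaka and Beaumont, by ranking points (lower first): Chaudhari (2075 pts) before Tanaka (2368 pts) before Beaumont (6291 pts).
Vasquez and Fontaine are each a home-nation competitor, so the next rule applies.
Among Vasquez and Fontaine, by ranking points (lower first): Vasquez (691 pts) before Fontaine (6587 pts).
Among Ruiz, Ibarra and Pereira, a home-nation competitor before not a home-nation competitor: Ruiz (a home-nation competitor) before Ibarra and Pereira (not a home-nation competitor).
Among Ibarra and Pereira, by ranking points (lower first): Ibarra (4705 pts) before Pereira (7193 pts).
Order: Ferreira, Reyes, Chaudhari, Tanaka, Beaumont, Vasquez, Fontaine, Ruiz, Ibarra, Pereira.

Reyes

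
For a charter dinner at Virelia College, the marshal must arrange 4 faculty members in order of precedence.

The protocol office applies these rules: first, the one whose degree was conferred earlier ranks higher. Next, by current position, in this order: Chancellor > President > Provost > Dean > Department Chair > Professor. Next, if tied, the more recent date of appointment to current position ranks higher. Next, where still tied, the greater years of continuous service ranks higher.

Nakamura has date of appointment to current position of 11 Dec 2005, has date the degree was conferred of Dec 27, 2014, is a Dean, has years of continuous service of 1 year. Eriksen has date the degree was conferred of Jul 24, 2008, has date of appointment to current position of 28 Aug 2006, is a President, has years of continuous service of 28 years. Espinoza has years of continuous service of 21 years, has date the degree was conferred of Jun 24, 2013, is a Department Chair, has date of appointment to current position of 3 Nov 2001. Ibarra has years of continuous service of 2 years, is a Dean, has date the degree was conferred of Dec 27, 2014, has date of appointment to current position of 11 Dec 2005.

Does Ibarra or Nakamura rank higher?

Ibarra

By date the degree was conferred (earlier first): Eriksen (Jul 24, 2008); then Espinoza (Jun 24, 2013); then Ibarra and Nakamura (both Dec 27, 2014).
Ibarra and Nakamura are each Dean, so the next rule applies.
Ibarra and Nakamura both have date of appointment to current position 11 Dec 2005, so the next rule applies.
Among Ibarra and Nakamura, by years of continuous service (higher first): Ibarra (2 years) before Nakamura (1 year).
So Ibarra takes precedence.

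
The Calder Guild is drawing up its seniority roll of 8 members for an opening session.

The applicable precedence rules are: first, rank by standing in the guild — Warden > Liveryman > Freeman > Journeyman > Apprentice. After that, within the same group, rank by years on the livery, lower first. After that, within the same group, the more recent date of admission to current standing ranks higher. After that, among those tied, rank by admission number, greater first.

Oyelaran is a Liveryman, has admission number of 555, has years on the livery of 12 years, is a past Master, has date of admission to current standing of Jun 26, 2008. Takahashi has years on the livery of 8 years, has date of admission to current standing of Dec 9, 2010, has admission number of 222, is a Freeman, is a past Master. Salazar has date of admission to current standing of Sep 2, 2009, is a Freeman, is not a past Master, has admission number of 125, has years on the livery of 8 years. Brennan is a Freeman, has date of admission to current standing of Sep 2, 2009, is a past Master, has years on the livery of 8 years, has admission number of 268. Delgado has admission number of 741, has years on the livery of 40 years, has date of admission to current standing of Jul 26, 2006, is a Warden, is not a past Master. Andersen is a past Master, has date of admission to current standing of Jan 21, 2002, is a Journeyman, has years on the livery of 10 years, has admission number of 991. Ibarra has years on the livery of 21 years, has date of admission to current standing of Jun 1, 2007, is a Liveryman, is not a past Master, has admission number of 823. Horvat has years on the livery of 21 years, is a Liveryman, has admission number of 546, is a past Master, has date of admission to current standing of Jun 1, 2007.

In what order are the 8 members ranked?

By standing in the guild: Delgado (Warden); then Oyelaran, Ibarra and Horvat (Liveryman); then Takahashi, Brennan and Salazar (Freeman); then Andersen (Journeyman).
Among Oyelaran, Ibarra and Horvat, by years on the livery (lower first): Oyelaran (12 years) before Ibarra and Horvat (21 years).
Ibarra and Horvat both have date of admission to current standing Jun 1, 2007, so the next rule applies.
Among Ibarra and Horvat, by admission number (higher first): Ibarra (823) before Horvat (546).
Takahashi, Brennan and Salazar all have years on the livery 8 years, so the next rule applies.
Among Takahashi, Brennan and Salazar, by date of admission to current standing (later first): Takahashi (Dec 9, 2010) before Brennan and Salazar (Sep 2, 2009).
Among Brennan and Salazar, by admission number (higher first): Brennan (268) before Salazar (125).
Full order: Delgado, Oyelaran, Ibarra, Horvat, Takahashi, Brennan, Salazar, Andersen.

Delgado, Oyelaran, Ibarra, Horvat, Takahashi, Brennan, Salazar, Andersen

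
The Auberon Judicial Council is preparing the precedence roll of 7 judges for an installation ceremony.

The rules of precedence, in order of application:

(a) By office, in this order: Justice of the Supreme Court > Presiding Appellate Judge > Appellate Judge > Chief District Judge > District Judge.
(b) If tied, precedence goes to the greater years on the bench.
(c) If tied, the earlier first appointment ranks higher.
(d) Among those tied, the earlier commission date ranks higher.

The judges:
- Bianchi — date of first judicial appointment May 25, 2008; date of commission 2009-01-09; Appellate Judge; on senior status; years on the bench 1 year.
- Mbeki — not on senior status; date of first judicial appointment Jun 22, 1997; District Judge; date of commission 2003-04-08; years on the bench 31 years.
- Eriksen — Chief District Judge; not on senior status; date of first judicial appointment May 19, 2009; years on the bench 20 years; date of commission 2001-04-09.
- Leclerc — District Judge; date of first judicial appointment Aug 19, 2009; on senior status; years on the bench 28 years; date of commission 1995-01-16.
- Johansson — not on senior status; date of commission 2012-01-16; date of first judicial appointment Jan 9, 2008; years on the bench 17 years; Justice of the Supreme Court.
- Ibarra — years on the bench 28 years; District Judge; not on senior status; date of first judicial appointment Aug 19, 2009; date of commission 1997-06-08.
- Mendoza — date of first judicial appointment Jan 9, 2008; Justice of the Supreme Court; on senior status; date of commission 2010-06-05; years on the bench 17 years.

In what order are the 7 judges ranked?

Mendoza, Johansson, Bianchi, Eriksen, Mbeki, Leclerc, Ibarra

By office: Mendoza and Johansson (Justice of the Supreme Court); then Bianchi (Appellate Judge); then Eriksen (Chief District Judge); then Mbeki, Leclerc and Ibarra (District Judge).
Mendoza and Johansson both have years on the bench 17 years, so the next rule applies.
Mendoza and Johansson both have date of first judicial appointment Jan 9, 2008, so the next rule applies.
Among Mendoza and Johansson, by date of commission (earlier first): Mendoza (2010-06-05) before Johansson (2012-01-16).
Among Mbeki, Leclerc and Ibarra, by years on the bench (higher first): Mbeki (31 years) before Leclerc and Ibarra (28 years).
Leclerc and Ibarra both have date of first judicial appointment Aug 19, 2009, so the next rule applies.
Among Leclerc and Ibarra, by date of commission (earlier first): Leclerc (1995-01-16) before Ibarra (1997-06-08).
Full order: Mendoza, Johansson, Bianchi, Eriksen, Mbeki, Leclerc, Ibarra.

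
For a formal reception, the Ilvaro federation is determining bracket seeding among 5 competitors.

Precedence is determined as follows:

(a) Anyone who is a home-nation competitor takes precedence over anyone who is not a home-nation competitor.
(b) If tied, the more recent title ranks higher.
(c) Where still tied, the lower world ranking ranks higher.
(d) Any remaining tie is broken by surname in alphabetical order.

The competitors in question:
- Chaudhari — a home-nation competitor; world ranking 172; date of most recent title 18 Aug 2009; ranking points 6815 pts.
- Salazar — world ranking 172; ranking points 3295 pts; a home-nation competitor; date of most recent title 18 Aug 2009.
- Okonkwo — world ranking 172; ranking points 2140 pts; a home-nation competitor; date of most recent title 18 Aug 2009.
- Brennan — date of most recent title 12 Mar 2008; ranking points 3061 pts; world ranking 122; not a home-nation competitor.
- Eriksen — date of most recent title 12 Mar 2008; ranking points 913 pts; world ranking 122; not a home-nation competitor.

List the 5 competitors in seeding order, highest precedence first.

Chaudhari, Okonkwo, Salazar, Brennan, Eriksen

By the first rule: Chaudhari, Okonkwo and Salazar (each a home-nation competitor); then Brennan and Eriksen (both not a home-nation competitor).
Chaudhari, Okonkwo and Salazar all have date of most recent title 18 Aug 2009, so the next rule applies.
Chaudhari, Okonkwo and Salazar all have world ranking 172, so the next rule applies.
Among Chaudhari, Okonkwo and Salazar, alphabetically by surname: Chaudhari before Okonkwo before Salazar.
Brennan and Eriksen both have date of most recent title 12 Mar 2008, so the next rule applies.
Brennan and Eriksen both have world ranking 122, so the next rule applies.
Among Brennan and Eriksen, alphabetically by surname: Brennan before Eriksen.
Full order: Chaudhari, Okonkwo, Salazar, Brennan, Eriksen.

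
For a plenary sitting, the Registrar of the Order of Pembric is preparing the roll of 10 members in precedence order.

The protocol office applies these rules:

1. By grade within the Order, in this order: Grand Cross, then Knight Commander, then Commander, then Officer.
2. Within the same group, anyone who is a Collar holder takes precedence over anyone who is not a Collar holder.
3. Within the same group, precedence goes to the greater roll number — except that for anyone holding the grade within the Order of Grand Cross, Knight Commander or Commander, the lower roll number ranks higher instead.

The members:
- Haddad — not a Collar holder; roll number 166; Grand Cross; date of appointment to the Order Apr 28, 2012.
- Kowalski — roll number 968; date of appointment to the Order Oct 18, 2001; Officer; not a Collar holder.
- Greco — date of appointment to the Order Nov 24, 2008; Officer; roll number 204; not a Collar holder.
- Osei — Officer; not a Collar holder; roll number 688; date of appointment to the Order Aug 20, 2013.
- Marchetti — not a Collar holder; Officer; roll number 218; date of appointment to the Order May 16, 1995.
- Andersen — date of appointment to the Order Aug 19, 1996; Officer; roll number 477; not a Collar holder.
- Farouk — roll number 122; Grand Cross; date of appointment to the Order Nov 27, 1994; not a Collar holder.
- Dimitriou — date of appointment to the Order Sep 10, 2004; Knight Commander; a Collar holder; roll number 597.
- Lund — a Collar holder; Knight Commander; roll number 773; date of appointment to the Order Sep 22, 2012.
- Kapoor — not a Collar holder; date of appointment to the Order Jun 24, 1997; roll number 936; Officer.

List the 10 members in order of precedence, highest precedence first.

Farouk, Haddad, Dimitriou, Lund, Kowalski, Kapoor, Osei, Andersen, Marchetti, Greco

By grade within the Order: Farouk and Haddad (Grand Cross); then Dimitriou and Lund (Knight Commander); then Kowalski, Kapoor, Osei, Andersen, Marchetti and Greco (Officer).
Farouk and Haddad are each not a Collar holder, so the next rule applies.
Among Farouk and Haddad, by roll number (lower first) (reversed rule for this group): Farouk (122) before Haddad (166).
Dimitriou and Lund are each a Collar holder, so the next rule applies.
Among Dimitriou and Lund, by roll number (lower first) (reversed rule for this group): Dimitriou (597) before Lund (773).
Kowalski, Kapoor, Osei, Andersen, Marchetti and Greco are each not a Collar holder, so the next rule applies.
Among Kowalski, Kapoor, Osei, Andersen, Marchetti and Greco, by roll number (higher first): Kowalski (968) before Kapoor (936) before Osei (688) before Andersen (477) before Marchetti (218) before Greco (204).
Full order: Farouk, Haddad, Dimitriou, Lund, Kowalski, Kapoor, Osei, Andersen, Marchetti, Greco.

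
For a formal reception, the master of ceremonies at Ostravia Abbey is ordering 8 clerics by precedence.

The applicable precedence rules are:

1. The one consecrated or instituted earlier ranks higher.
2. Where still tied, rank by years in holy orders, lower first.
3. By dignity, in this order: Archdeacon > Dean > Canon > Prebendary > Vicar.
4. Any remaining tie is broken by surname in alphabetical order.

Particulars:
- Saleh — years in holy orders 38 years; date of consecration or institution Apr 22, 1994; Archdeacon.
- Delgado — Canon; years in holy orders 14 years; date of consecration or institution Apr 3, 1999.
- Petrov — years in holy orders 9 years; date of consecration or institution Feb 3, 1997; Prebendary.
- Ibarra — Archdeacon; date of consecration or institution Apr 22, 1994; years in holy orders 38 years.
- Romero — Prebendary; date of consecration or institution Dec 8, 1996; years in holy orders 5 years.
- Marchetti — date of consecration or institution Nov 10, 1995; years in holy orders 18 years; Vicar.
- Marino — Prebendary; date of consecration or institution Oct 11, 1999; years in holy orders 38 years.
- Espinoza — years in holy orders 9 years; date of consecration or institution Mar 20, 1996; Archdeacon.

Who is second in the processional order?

Saleh

By date of consecration or institution (earlier first): Ibarra and Saleh (both Apr 22, 1994); then Marchetti (Nov 10, 1995); then Espinoza (Mar 20, 1996); then Romero (Dec 8, 1996); then Petrov (Feb 3, 1997); then Delgado (Apr 3, 1999); then Marino (Oct 11, 1999).
Ibarra and Saleh both have years in holy orders 38 years, so the next rule applies.
Ibarra and Saleh are each Archdeacon, so the next rule applies.
Among Ibarra and Saleh, alphabetically by surname: Ibarra before Saleh.
Order: Ibarra, Saleh, Marchetti, Espinoza, Romero, Petrov, Delgado, Marino.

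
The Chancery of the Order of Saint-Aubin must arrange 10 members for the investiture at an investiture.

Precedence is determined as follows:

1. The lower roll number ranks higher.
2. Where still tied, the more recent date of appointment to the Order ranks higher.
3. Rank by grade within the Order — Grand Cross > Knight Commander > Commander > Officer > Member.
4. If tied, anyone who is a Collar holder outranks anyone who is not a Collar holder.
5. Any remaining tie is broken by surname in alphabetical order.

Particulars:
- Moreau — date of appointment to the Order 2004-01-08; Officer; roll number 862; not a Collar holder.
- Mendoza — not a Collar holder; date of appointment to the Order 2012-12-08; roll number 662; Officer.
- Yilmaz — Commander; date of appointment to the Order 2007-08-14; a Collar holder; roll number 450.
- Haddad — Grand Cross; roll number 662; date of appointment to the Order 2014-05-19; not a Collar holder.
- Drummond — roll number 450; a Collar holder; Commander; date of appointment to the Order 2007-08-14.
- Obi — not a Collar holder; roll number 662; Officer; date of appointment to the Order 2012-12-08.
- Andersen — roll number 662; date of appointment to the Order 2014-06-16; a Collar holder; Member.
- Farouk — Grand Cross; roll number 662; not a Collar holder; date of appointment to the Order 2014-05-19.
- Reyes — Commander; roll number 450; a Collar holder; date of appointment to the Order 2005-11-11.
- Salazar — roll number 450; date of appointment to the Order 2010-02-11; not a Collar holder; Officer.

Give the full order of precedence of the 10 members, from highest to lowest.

By roll number (lower first): Salazar, Drummond, Yilmaz and Reyes (each 450); then Andersen, Farouk, Haddad, Mendoza and Obi (each 662); then Moreau (862).
Among Salazar, Drummond, Yilmaz and Reyes, by date of appointment to the Order (later first): Salazar (2010-02-11) before Drummond and Yilmaz (2007-08-14) before Reyes (2005-11-11).
Drummond and Yilmaz are each Commander, so the next rule applies.
Drummond and Yilmaz are each a Collar holder, so the next rule applies.
Among Drummond and Yilmaz, alphabetically by surname: Drummond before Yilmaz.
Among Andersen, Farouk, Haddad, Mendoza and Obi, by date of appointment to the Order (later first): Andersen (2014-06-16) before Farouk and Haddad (2014-05-19) before Mendoza and Obi (2012-12-08).
Farouk and Haddad are each Grand Cross, so the next rule applies.
Farouk and Haddad are each not a Collar holder, so the next rule applies.
Among Farouk and Haddad, alphabetically by surname: Farouk before Haddad.
Mendoza and Obi are each Officer, so the next rule applies.
Mendoza and Obi are each not a Collar holder, so the next rule applies.
Among Mendoza and Obi, alphabetically by surname: Mendoza before Obi.
Full order: Salazar, Drummond, Yilmaz, Reyes, Andersen, Farouk, Haddad, Mendoza, Obi, Moreau.

Salazar, Drummond, Yilmaz, Reyes, Andersen, Farouk, Haddad, Mendoza, Obi, Moreau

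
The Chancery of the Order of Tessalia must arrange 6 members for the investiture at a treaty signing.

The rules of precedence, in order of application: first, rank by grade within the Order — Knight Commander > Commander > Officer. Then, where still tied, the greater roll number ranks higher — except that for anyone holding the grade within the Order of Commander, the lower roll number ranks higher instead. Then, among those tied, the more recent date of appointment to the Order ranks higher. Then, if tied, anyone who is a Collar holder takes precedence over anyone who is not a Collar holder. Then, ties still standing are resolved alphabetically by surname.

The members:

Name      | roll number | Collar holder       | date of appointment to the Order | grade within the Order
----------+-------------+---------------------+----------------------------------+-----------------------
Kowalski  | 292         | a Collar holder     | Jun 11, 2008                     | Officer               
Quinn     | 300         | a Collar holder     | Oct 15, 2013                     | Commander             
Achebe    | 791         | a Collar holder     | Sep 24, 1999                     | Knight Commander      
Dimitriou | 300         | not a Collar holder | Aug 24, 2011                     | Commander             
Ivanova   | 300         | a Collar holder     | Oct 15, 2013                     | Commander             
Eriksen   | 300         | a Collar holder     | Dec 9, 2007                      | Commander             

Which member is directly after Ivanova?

Quinn

By grade within the Order: Achebe (Knight Commander); then Ivanova, Quinn, Dimitriou and Eriksen (Commander); then Kowalski (Officer).
Ivanova, Quinn, Dimitriou and Eriksen all have roll number 300, so the next rule applies.
Among Ivanova, Quinn, Dimitriou and Eriksen, by date of appointment to the Order (later first): Ivanova and Quinn (Oct 15, 2013) before Dimitriou (Aug 24, 2011) before Eriksen (Dec 9, 2007).
Ivanova and Quinn are each a Collar holder, so the next rule applies.
Among Ivanova and Quinn, alphabetically by surname: Ivanova before Quinn.
Order: Achebe, Ivanova, Quinn, Dimitriou, Eriksen, Kowalski.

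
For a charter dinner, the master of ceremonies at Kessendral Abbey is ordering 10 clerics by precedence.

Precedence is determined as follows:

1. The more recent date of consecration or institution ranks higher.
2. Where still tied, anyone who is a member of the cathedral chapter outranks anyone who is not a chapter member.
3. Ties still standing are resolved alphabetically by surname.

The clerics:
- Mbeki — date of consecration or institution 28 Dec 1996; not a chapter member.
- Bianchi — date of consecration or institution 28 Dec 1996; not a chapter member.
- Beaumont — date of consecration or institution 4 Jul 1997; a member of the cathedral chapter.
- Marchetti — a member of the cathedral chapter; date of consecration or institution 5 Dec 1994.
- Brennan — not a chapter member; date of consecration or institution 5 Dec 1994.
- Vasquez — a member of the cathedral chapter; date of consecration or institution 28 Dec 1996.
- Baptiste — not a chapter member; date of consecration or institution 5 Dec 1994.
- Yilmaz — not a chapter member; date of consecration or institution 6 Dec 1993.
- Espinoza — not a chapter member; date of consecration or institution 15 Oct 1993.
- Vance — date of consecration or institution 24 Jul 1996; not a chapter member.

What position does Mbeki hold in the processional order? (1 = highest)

By date of consecration or institution (later first): Beaumont (4 Jul 1997); then Vasquez, Bianchi and Mbeki (each 28 Dec 1996); then Vance (24 Jul 1996); then Marchetti, Baptiste and Brennan (each 5 Dec 1994); then Yilmaz (6 Dec 1993); then Espinoza (15 Oct 1993).
Among Vasquez, Bianchi and Mbeki, a member of the cathedral chapter before not a chapter member: Vasquez (a member of the cathedral chapter) before Bianchi and Mbeki (not a chapter member).
Among Bianchi and Mbeki, alphabetically by surname: Bianchi before Mbeki.
Among Marchetti, Baptiste and Brennan, a member of the cathedral chapter before not a chapter member: Marchetti (a member of the cathedral chapter) before Baptiste and Brennan (not a chapter member).
Among Baptiste and Brennan, alphabetically by surname: Baptiste before Brennan.
Order: Beaumont, Vasquez, Bianchi, Mbeki, Vance, Marchetti, Baptiste, Brennan, Yilmaz, Espinoza. So position 4.

4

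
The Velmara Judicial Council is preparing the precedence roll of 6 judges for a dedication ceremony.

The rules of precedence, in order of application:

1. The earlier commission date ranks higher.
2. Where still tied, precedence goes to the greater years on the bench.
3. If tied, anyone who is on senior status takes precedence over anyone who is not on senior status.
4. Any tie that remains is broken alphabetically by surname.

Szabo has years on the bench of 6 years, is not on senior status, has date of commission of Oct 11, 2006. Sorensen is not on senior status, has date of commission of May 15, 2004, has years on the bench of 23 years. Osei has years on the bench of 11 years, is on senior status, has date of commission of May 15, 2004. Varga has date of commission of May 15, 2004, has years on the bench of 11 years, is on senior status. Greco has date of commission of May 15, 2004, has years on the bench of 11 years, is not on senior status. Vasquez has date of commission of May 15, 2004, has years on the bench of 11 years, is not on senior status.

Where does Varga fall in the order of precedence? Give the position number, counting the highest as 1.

3

By date of commission (earlier first): Sorensen, Osei, Varga, Greco and Vasquez (each May 15, 2004); then Szabo (Oct 11, 2006).
Among Sorensen, Osei, Varga, Greco and Vasquez, by years on the bench (higher first): Sorensen (23 years) before Osei, Varga, Greco and Vasquez (11 years).
Among Osei, Varga, Greco and Vasquez, on senior status before not on senior status: Osei and Varga (on senior status) before Greco and Vasquez (not on senior status).
Among Osei and Varga, alphabetically by surname: Osei before Varga.
Among Greco and Vasquez, alphabetically by surname: Greco before Vasquez.
Order: Sorensen, Osei, Varga, Greco, Vasquez, Szabo. So position 3.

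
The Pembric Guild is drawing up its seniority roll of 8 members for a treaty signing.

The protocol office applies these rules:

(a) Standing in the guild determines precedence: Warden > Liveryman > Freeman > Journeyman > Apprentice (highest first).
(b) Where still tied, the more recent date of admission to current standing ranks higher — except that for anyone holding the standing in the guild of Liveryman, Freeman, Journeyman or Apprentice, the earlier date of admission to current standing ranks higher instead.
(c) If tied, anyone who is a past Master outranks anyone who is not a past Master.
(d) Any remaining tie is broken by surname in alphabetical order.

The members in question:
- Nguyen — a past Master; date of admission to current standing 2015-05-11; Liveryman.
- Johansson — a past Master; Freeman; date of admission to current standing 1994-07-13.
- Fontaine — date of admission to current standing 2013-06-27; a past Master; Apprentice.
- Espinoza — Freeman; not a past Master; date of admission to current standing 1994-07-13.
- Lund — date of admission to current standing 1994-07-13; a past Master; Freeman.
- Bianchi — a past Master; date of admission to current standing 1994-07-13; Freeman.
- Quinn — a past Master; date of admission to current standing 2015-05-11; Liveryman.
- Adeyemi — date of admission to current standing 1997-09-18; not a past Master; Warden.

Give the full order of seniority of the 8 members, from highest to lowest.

By standing in the guild: Adeyemi (Warden); then Nguyen and Quinn (Liveryman); then Bianchi, Johansson, Lund and Espinoza (Freeman); then Fontaine (Apprentice).
Nguyen and Quinn both have date of admission to current standing 2015-05-11, so the next rule applies.
Nguyen and Quinn are each a past Master, so the next rule applies.
Among Nguyen and Quinn, alphabetically by surname: Nguyen before Quinn.
Bianchi, Johansson, Lund and Espinoza all have date of admission to current standing 1994-07-13, so the next rule applies.
Among Bianchi, Johansson, Lund and Espinoza, a past Master before not a past Master: Bianchi, Johansson and Lund (a past Master) before Espinoza (not a past Master).
Among Bianchi, Johansson and Lund, alphabetically by surname: Bianchi before Johansson before Lund.
Full order: Adeyemi, Nguyen, Quinn, Bianchi, Johansson, Lund, Espinoza, Fontaine.

Adeyemi, Nguyen, Quinn, Bianchi, Johansson, Lund, Espinoza, Fontaine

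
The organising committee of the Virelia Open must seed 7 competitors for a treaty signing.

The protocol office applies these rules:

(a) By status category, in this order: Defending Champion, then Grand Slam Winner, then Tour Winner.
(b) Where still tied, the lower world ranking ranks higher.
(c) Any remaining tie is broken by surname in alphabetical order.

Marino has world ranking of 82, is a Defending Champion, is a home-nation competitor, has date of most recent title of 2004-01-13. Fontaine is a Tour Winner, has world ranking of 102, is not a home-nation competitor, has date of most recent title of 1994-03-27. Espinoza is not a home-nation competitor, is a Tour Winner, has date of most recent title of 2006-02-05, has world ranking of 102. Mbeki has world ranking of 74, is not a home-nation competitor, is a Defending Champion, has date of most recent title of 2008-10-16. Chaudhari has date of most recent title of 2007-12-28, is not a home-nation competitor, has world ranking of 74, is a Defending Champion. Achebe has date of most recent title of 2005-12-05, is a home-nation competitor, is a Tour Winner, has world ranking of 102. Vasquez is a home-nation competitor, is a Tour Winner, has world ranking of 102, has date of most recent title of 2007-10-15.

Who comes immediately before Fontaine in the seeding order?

Espinoza

By status category: Chaudhari, Mbeki and Marino (Defending Champion); then Achebe, Espinoza, Fontaine and Vasquez (Tour Winner).
Among Chaudhari, Mbeki and Marino, by world ranking (lower first): Chaudhari and Mbeki (74) before Marino (82).
Among Chaudhari and Mbeki, alphabetically by surname: Chaudhari before Mbeki.
Achebe, Espinoza, Fontaine and Vasquez all have world ranking 102, so the next rule applies.
Among Achebe, Espinoza, Fontaine and Vasquez, alphabetically by surname: Achebe before Espinoza before Fontaine before Vasquez.
Order: Chaudhari, Mbeki, Marino, Achebe, Espinoza, Fontaine, Vasquez.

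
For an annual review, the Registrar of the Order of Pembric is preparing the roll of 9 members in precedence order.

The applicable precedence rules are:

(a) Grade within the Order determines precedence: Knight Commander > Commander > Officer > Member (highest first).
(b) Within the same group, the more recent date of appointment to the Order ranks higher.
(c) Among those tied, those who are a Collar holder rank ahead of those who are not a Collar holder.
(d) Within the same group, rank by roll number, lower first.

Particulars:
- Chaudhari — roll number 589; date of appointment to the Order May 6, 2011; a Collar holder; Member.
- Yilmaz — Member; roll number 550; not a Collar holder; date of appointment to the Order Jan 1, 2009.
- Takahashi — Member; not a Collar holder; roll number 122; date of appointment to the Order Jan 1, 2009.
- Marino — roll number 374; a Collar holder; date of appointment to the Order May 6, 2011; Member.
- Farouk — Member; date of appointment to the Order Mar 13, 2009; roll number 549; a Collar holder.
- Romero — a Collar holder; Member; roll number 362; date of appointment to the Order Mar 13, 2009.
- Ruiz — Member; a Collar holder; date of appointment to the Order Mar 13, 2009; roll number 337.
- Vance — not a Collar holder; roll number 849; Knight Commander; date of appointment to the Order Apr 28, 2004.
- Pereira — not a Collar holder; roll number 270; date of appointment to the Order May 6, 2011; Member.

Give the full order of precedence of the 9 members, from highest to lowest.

Vance, Marino, Chaudhari, Pereira, Ruiz, Romero, Farouk, Takahashi, Yilmaz

By grade within the Order: Vance (Knight Commander); then Marino, Chaudhari, Pereira, Ruiz, Romero, Farouk, Takahashi and Yilmaz (Member).
Among Marino, Chaudhari, Pereira, Ruiz, Romero, Farouk, Takahashi and Yilmaz, by date of appointment to the Order (later first): Marino, Chaudhari and Pereira (May 6, 2011) before Ruiz, Romero and Farouk (Mar 13, 2009) before Takahashi and Yilmaz (Jan 1, 2009).
Among Marino, Chaudhari and Pereira, a Collar holder before not a Collar holder: Marino and Chaudhari (a Collar holder) before Pereira (not a Collar holder).
Among Marino and Chaudhari, by roll number (lower first): Marino (374) before Chaudhari (589).
Ruiz, Romero and Farouk are each a Collar holder, so the next rule applies.
Among Ruiz, Romero and Farouk, by roll number (lower first): Ruiz (337) before Romero (362) before Farouk (549).
Takahashi and Yilmaz are each not a Collar holder, so the next rule applies.
Among Takahashi and Yilmaz, by roll number (lower first): Takahashi (122) before Yilmaz (550).
Full order: Vance, Marino, Chaudhari, Pereira, Ruiz, Romero, Farouk, Takahashi, Yilmaz.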